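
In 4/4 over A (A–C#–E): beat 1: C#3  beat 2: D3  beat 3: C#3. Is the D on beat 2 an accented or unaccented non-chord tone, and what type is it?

Unaccented neighbor tone.

The harmony at that moment is A major triad (A, C#, E); D3 is not a chord tone.
It is approached by step up from C#3 and left by step down to C#3.
Step away and step back to the same note — a neighbor tone (upper neighbor).
It falls on a weak beat, so it is unaccented.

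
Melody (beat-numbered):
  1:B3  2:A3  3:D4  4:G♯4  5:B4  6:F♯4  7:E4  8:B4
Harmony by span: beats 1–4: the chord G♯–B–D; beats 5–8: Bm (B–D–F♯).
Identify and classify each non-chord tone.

A3 (beat 2) — escape tone; E4 (beat 7) — escape tone.

The harmony at that moment is G♯ diminished triad (G♯, B, D); A3 is not a chord tone.
It is approached by step down from B3 and left by leap up to D4.
Step in, leap out — an escape tone.
The harmony at that moment is B minor triad (B, D, F♯); E4 is not a chord tone.
It is approached by step down from F♯4 and left by leap up to B4.
Step in, leap out — an escape tone.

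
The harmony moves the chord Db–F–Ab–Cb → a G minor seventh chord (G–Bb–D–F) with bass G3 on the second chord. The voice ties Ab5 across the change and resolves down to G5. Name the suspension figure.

At the second chord the bass is G3. The suspended Ab5 lies a ninth above the bass; after resolving down by step to G5, the interval above the bass becomes an octave.
Suspension figures are named by those two intervals: 9–8.

9–8 suspension.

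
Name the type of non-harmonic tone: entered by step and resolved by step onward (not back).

Passing tone.

Approach: by step. Departure: by step, continuing in the same direction.
Stepwise on both sides with no change of direction means the note fills in the space between two different chord tones — a passing tone. (Had it turned back to its starting note it would be a neighbor tone instead.)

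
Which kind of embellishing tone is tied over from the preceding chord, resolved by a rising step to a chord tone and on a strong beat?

Retardation.

Approach: by preparation — the pitch is first a chord tone, then held (tied or repeated) while the harmony changes under it. Departure: up by step. Metric position: strong.
A prepared dissonance that resolves upward by step — a retardation. (The same figure resolving downward would be a suspension.)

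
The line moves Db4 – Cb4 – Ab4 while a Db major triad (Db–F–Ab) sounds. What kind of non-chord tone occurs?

Cb4 is an escape tone.

The harmony at that moment is Db major triad (Db, F, Ab); Cb4 is not a chord tone.
It is approached by step down from Db4 and left by leap up to Ab4.
Step in, leap out — an escape tone.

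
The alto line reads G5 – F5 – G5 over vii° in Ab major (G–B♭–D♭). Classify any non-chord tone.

The harmony at that moment is G diminished triad (G, B♭, D♭); F5 is not a chord tone.
It is approached by step down from G5 and left by step up to G5.
Step away and step back to the same note — a neighbor tone (lower neighbor).

F5 is a neighbor tone.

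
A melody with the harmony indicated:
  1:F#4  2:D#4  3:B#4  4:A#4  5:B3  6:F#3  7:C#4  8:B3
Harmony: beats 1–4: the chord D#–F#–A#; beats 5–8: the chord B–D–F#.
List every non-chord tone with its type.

B#4 (beat 3) — appoggiatura; C#4 (beat 7) — appoggiatura.

The harmony at that moment is D# minor triad (D#, F#, A#); B#4 is not a chord tone.
It is approached by leap up from D#4 and left by step down to A#4.
Leap in, step out — an appoggiatura.
The harmony at that moment is B minor triad (B, D, F#); C#4 is not a chord tone.
It is approached by leap up from F#3 and left by step down to B3.
Leap in, step out — an appoggiatura.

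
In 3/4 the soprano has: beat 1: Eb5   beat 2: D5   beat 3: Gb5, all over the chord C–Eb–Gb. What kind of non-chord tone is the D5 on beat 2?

The harmony at that moment is C diminished triad (C, Eb, Gb); D5 is not a chord tone.
It is approached by step down from Eb5 and left by leap up to Gb5.
Step in, leap out, on a weak beat — an escape tone.

Escape tone.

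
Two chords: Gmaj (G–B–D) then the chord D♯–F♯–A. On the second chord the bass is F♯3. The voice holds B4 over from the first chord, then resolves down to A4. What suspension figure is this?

At the second chord the bass is F♯3. The suspended B4 lies a fourth above the bass; after resolving down by step to A4, the interval above the bass becomes a third.
Suspension figures are named by those two intervals: 4–3.

4–3 suspension.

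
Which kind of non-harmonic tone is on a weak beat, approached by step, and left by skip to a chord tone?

Approach: by step. Departure: by leap. Metric position: weak.
Step in, leap out, from a weak position — an escape tone (échappée). (It is the mirror image of the appoggiatura, which leaps in and steps out on a strong beat.)

Escape tone.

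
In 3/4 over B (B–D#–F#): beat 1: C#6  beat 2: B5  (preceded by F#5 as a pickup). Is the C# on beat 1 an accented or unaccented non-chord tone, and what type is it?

Accented appoggiatura.

The harmony at that moment is B major triad (B, D#, F#); C#6 is not a chord tone.
It is approached by leap up from F#5 and left by step down to B5.
Leap in, step out — an appoggiatura.
It falls on the downbeat, so it is accented.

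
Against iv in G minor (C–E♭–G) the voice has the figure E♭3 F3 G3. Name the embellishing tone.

F3 is a passing tone.

The harmony at that moment is C minor triad (C, E♭, G); F3 is not a chord tone.
It is approached by step up from E♭3 and left by step up to G3.
Step in, step out in the same direction — a passing tone.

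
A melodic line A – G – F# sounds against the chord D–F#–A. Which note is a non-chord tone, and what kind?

G is a passing tone.

The harmony at that moment is D major triad (D, F#, A); G is not a chord tone.
It is approached by step down from A and left by step down to F#.
Step in, step out in the same direction — a passing tone.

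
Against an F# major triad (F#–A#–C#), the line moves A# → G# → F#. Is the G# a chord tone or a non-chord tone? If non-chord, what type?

Non-chord tone — a passing tone.

The harmony at that moment is F# major triad (F#, A#, C#); G# is not a chord tone.
It is approached by step down from A# and left by step down to F#.
Step in, step out in the same direction — a passing tone.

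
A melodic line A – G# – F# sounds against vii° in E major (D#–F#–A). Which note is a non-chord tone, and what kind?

G# is a passing tone.

The harmony at that moment is D# diminished triad (D#, F#, A); G# is not a chord tone.
It is approached by step down from A and left by step down to F#.
Step in, step out in the same direction — a passing tone.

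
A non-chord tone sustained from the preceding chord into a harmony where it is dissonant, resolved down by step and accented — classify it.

Approach: by preparation — the pitch is first a chord tone, then held (tied or repeated) while the harmony changes under it. Departure: down by step. Metric position: strong.
A prepared dissonance that resolves downward by step — a suspension. (The same figure resolving upward would be a retardation.)

Suspension.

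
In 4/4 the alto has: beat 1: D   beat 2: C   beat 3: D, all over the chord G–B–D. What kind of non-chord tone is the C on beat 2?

Lower neighbor tone.

The harmony at that moment is G major triad (G, B, D); C is not a chord tone.
It is approached by step down from D and left by step up to D.
Step away and step back to the same note — a neighbor tone (lower neighbor).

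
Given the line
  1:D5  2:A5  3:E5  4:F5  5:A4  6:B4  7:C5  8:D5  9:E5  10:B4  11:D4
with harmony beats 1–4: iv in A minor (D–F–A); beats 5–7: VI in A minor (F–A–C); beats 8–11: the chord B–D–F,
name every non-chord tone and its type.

The harmony at that moment is D minor triad (D, F, A); E5 is not a chord tone.
It is approached by leap down from A5 and left by step up to F5.
Leap in, step out — an appoggiatura.
The harmony at that moment is F major triad (F, A, C); B4 is not a chord tone.
It is approached by step up from A4 and left by step up to C5.
Step in, step out in the same direction — a passing tone.
The harmony at that moment is B diminished triad (B, D, F); E5 is not a chord tone.
It is approached by step up from D5 and left by leap down to B4.
Step in, leap out — an escape tone.

E5 (beat 3) — appoggiatura; B4 (beat 6) — passing tone; E5 (beat 9) — escape tone.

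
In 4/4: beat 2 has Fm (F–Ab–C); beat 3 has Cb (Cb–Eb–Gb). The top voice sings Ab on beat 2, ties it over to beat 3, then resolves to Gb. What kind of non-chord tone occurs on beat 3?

The harmony at that moment is Cb major triad (Cb, Eb, Gb); Ab is not a chord tone.
It is held over (the same pitch as the preceding Ab) and left by step down to Gb.
Held over from the previous chord and resolving down by step — a suspension.

Suspension.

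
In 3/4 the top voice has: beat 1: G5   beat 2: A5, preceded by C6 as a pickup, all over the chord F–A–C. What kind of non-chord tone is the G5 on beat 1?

The harmony at that moment is F major triad (F, A, C); G5 is not a chord tone.
It is approached by leap down from C6 and left by step up to A5.
Leap in, step out, metrically accented — an appoggiatura.

Appoggiatura.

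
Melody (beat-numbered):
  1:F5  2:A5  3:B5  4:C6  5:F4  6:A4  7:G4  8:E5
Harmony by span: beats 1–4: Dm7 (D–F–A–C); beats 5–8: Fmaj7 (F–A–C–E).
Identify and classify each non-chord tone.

The harmony at that moment is D minor seventh chord (D, F, A, C); B5 is not a chord tone.
It is approached by step up from A5 and left by step up to C6.
Step in, step out in the same direction — a passing tone.
The harmony at that moment is F major seventh chord (F, A, C, E); G4 is not a chord tone.
It is approached by step down from A4 and left by leap up to E5.
Step in, leap out — an escape tone.

B5 (beat 3) — passing tone; G4 (beat 7) — escape tone.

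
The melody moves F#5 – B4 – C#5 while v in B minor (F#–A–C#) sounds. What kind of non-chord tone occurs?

The harmony at that moment is F# minor triad (F#, A, C#); B4 is not a chord tone.
It is approached by leap down from F#5 and left by step up to C#5.
Leap in, step out — an appoggiatura.

B4 is an appoggiatura.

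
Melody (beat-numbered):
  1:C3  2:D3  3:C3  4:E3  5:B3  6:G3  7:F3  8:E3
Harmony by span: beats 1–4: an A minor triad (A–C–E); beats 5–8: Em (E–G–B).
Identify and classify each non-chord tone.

D3 (beat 2) — neighbor tone; F3 (beat 7) — passing tone.

The harmony at that moment is A minor triad (A, C, E); D3 is not a chord tone.
It is approached by step up from C3 and left by step down to C3.
Step away and step back to the same note — a neighbor tone (upper neighbor).
The harmony at that moment is E minor triad (E, G, B); F3 is not a chord tone.
It is approached by step down from G3 and left by step down to E3.
Step in, step out in the same direction — a passing tone.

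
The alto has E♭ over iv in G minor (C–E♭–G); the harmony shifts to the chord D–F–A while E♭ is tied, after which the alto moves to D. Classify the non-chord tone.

The harmony at that moment is D minor triad (D, F, A); E♭ is not a chord tone.
It is held over (the same pitch as the preceding E♭) and left by step down to D.
Held over from the previous chord and resolving down by step — a suspension.

E♭ is a suspension.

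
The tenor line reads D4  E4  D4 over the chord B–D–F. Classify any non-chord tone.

E4 is a neighbor tone.

The harmony at that moment is B diminished triad (B, D, F); E4 is not a chord tone.
It is approached by step up from D4 and left by step down to D4.
Step away and step back to the same note — a neighbor tone (upper neighbor).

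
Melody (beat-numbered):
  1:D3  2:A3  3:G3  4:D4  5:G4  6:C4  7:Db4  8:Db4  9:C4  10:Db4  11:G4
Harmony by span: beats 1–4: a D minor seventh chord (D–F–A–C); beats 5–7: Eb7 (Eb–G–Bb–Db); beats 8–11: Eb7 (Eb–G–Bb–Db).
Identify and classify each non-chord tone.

G3 (beat 3) — escape tone; C4 (beat 6) — appoggiatura; C4 (beat 9) — neighbor tone.

The harmony at that moment is D minor seventh chord (D, F, A, C); G3 is not a chord tone.
It is approached by step down from A3 and left by leap up to D4.
Step in, leap out — an escape tone.
The harmony at that moment is Eb dominant seventh chord (Eb, G, Bb, Db); C4 is not a chord tone.
It is approached by leap down from G4 and left by step up to Db4.
Leap in, step out — an appoggiatura.
The harmony at that moment is Eb dominant seventh chord (Eb, G, Bb, Db); C4 is not a chord tone.
It is approached by step down from Db4 and left by step up to Db4.
Step away and step back to the same note — a neighbor tone (lower neighbor).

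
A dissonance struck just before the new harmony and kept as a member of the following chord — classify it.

Approach: ahead of the chord change (typically by step), so it is dissonant against the current harmony. Departure: none — the same pitch is restated or held and is a chord tone of the new harmony.
Dissonant first, consonant once the harmony catches up: the note simply arrives early — an anticipation. (The reverse timing, consonant first and dissonant after the change, would be a suspension or retardation.)

Anticipation.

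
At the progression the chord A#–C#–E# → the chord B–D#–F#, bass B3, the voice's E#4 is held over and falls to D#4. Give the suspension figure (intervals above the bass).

At the second chord the bass is B3. The suspended E#4 lies a fourth above the bass; after resolving down by step to D#4, the interval above the bass becomes a third.
Suspension figures are named by those two intervals: 4–3.

4–3 suspension.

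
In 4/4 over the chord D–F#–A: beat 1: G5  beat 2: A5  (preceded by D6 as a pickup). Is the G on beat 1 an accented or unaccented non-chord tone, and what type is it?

The harmony at that moment is D major triad (D, F#, A); G5 is not a chord tone.
It is approached by leap down from D6 and left by step up to A5.
Leap in, step out — an appoggiatura.
It falls on the downbeat, so it is accented.

Accented appoggiatura.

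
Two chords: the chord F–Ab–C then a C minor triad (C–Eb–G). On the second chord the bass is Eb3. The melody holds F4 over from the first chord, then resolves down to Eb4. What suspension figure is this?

9–8 suspension.

At the second chord the bass is Eb3. The suspended F4 lies a ninth above the bass; after resolving down by step to Eb4, the interval above the bass becomes an octave.
Suspension figures are named by those two intervals: 9–8.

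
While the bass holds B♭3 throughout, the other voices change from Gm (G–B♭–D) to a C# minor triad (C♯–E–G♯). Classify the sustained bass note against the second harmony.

Pedal tone (pedal point).

The harmony at that moment is C♯ minor triad (C♯, E, G♯); B♭3 is not a chord tone.
It is held over (the same pitch as the preceding B♭3) and then sustained as the same pitch into the next harmony.
Sustained through a change of harmony — a pedal tone.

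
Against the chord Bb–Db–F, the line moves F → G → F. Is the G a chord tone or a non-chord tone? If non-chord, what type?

The harmony at that moment is Bb minor triad (Bb, Db, F); G is not a chord tone.
It is approached by step up from F and left by step down to F.
Step away and step back to the same note — a neighbor tone (upper neighbor).

Non-chord tone — a neighbor tone.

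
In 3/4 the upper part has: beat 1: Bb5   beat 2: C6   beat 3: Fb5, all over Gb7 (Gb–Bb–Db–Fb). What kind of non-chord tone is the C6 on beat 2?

The harmony at that moment is Gb dominant seventh chord (Gb, Bb, Db, Fb); C6 is not a chord tone.
It is approached by step up from Bb5 and left by leap down to Fb5.
Step in, leap out, on a weak beat — an escape tone.

Escape tone.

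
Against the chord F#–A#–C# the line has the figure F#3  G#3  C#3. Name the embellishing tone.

The harmony at that moment is F# major triad (F#, A#, C#); G#3 is not a chord tone.
It is approached by step up from F#3 and left by leap down to C#3.
Step in, leap out — an escape tone.

G#3 is an escape tone.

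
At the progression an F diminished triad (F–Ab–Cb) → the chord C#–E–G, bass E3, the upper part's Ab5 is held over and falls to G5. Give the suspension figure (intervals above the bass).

At the second chord the bass is E3. The suspended Ab5 lies a fourth above the bass; after resolving down by step to G5, the interval above the bass becomes a third.
Suspension figures are named by those two intervals: 4–3.

4–3 suspension.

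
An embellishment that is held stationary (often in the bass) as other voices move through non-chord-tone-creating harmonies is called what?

Approach: none. Departure: none — a single pitch is sustained while the chords change around it, passing through harmonies that do not contain it.
No melodic motion at all; the dissonance is created entirely by the moving harmonies against the stationary note — a pedal tone (pedal point).

Pedal tone.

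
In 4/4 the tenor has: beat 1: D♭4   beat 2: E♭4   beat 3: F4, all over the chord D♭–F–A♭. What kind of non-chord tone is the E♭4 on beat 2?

The harmony at that moment is D♭ major triad (D♭, F, A♭); E♭4 is not a chord tone.
It is approached by step up from D♭4 and left by step up to F4.
Step in, step out in the same direction — a passing tone.

Passing tone.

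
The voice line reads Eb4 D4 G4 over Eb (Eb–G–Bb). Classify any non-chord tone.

The harmony at that moment is Eb major triad (Eb, G, Bb); D4 is not a chord tone.
It is approached by step down from Eb4 and left by leap up to G4.
Step in, leap out — an escape tone.

D4 is an escape tone.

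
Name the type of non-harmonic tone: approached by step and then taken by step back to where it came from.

Neighbor tone.

Approach: by step. Departure: by step in the opposite direction, back to the starting pitch.
Stepwise on both sides but reversing to return to the same chord tone — a neighbor tone. (Had it continued onward in the same direction it would be a passing tone instead.)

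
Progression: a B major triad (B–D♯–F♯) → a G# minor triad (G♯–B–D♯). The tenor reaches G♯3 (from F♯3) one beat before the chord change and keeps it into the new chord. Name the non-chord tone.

The harmony at that moment is B major triad (B, D♯, F♯); G♯3 is not a chord tone.
It is approached by step up from F♯3 and then sustained as the same pitch into the next harmony.
Arriving early and becoming a chord tone when the harmony changes — an anticipation.

G♯3 is an anticipation.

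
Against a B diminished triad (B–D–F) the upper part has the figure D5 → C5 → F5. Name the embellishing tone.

The harmony at that moment is B diminished triad (B, D, F); C5 is not a chord tone.
It is approached by step down from D5 and left by leap up to F5.
Step in, leap out — an escape tone.

C5 is an escape tone.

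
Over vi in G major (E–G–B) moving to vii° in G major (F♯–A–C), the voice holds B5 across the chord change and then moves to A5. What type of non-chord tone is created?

The harmony at that moment is F♯ diminished triad (F♯, A, C); B5 is not a chord tone.
It is held over (the same pitch as the preceding B5) and left by step down to A5.
Held over from the previous chord and resolving down by step — a suspension.

B5 is a suspension.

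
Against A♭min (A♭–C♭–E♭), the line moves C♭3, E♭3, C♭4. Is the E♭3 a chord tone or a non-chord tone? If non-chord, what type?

Chord tone (the fifth of Ab minor triad).

Ab minor triad contains A♭, C♭, E♭; E♭ is the fifth, so it is a chord tone.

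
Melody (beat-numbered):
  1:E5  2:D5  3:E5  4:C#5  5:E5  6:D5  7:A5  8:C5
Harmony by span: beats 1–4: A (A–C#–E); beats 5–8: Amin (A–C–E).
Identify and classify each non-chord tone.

D5 (beat 2) — neighbor tone; D5 (beat 6) — escape tone.

The harmony at that moment is A major triad (A, C#, E); D5 is not a chord tone.
It is approached by step down from E5 and left by step up to E5.
Step away and step back to the same note — a neighbor tone (lower neighbor).
The harmony at that moment is A minor triad (A, C, E); D5 is not a chord tone.
It is approached by step down from E5 and left by leap up to A5.
Step in, leap out — an escape tone.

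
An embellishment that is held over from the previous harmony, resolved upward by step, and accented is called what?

Retardation.

Approach: by preparation — the pitch is first a chord tone, then held (tied or repeated) while the harmony changes under it. Departure: up by step. Metric position: strong.
A prepared dissonance that resolves upward by step — a retardation. (The same figure resolving downward would be a suspension.)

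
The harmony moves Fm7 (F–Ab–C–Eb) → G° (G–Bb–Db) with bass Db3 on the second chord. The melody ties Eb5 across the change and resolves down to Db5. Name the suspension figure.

At the second chord the bass is Db3. The suspended Eb5 lies a ninth above the bass; after resolving down by step to Db5, the interval above the bass becomes an octave.
Suspension figures are named by those two intervals: 9–8.

9–8 suspension.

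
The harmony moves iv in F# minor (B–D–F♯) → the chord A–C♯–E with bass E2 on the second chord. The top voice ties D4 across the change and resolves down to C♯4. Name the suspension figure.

7–6 suspension.

At the second chord the bass is E2. The suspended D4 lies a seventh above the bass; after resolving down by step to C♯4, the interval above the bass becomes a sixth.
Suspension figures are named by those two intervals: 7–6.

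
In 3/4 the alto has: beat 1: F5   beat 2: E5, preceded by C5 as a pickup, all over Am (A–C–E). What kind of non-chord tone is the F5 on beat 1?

Appoggiatura.

The harmony at that moment is A minor triad (A, C, E); F5 is not a chord tone.
It is approached by leap up from C5 and left by step down to E5.
Leap in, step out, metrically accented — an appoggiatura.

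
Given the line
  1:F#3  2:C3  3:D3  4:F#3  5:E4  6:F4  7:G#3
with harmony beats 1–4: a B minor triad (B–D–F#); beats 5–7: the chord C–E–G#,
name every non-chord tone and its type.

C3 (beat 2) — appoggiatura; F4 (beat 6) — escape tone.

The harmony at that moment is B minor triad (B, D, F#); C3 is not a chord tone.
It is approached by leap down from F#3 and left by step up to D3.
Leap in, step out — an appoggiatura.
The harmony at that moment is C augmented triad (C, E, G#); F4 is not a chord tone.
It is approached by step up from E4 and left by leap down to G#3.
Step in, leap out — an escape tone.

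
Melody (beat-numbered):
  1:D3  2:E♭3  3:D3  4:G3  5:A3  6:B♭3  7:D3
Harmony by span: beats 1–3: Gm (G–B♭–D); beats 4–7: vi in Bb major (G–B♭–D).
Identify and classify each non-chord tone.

The harmony at that moment is G minor triad (G, B♭, D); E♭3 is not a chord tone.
It is approached by step up from D3 and left by step down to D3.
Step away and step back to the same note — a neighbor tone (upper neighbor).
The harmony at that moment is G minor triad (G, B♭, D); A3 is not a chord tone.
It is approached by step up from G3 and left by step up to B♭3.
Step in, step out in the same direction — a passing tone.

E♭3 (beat 2) — neighbor tone; A3 (beat 5) — passing tone.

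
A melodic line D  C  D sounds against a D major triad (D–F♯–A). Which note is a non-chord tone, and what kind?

C is a neighbor tone.

The harmony at that moment is D major triad (D, F♯, A); C is not a chord tone.
It is approached by step down from D and left by step up to D.
Step away and step back to the same note — a neighbor tone (lower neighbor).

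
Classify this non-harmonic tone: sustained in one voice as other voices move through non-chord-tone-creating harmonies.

Approach: none. Departure: none — a single pitch is sustained while the chords change around it, passing through harmonies that do not contain it.
No melodic motion at all; the dissonance is created entirely by the moving harmonies against the stationary note — a pedal tone (pedal point).

Pedal tone.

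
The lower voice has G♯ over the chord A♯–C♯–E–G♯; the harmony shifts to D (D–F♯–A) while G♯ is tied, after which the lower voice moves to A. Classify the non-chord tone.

The harmony at that moment is D major triad (D, F♯, A); G♯ is not a chord tone.
It is held over (the same pitch as the preceding G♯) and left by step up to A.
Held over from the previous chord and resolving up by step — a retardation.

G♯ is a retardation.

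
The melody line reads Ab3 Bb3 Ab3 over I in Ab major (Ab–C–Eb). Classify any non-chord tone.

Bb3 is a neighbor tone.

The harmony at that moment is Ab major triad (Ab, C, Eb); Bb3 is not a chord tone.
It is approached by step up from Ab3 and left by step down to Ab3.
Step away and step back to the same note — a neighbor tone (upper neighbor).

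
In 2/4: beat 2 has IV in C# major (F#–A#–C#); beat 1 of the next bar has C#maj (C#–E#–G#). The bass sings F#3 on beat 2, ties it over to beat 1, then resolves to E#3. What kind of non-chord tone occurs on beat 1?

Suspension.

The harmony at that moment is C# major triad (C#, E#, G#); F#3 is not a chord tone.
It is held over (the same pitch as the preceding F#3) and left by step down to E#3.
Held over from the previous chord and resolving down by step — a suspension.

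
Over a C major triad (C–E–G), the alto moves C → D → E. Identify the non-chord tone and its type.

The harmony at that moment is C major triad (C, E, G); D is not a chord tone.
It is approached by step up from C and left by step up to E.
Step in, step out in the same direction — a passing tone.

D is a passing tone.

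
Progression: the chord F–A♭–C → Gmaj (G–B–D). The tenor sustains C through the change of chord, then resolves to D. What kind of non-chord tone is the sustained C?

C is a retardation.

The harmony at that moment is G major triad (G, B, D); C is not a chord tone.
It is held over (the same pitch as the preceding C) and left by step up to D.
Held over from the previous chord and resolving up by step — a retardation.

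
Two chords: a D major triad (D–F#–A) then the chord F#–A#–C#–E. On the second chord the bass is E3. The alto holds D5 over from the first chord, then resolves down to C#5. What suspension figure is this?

7–6 suspension.

At the second chord the bass is E3. The suspended D5 lies a seventh above the bass; after resolving down by step to C#5, the interval above the bass becomes a sixth.
Suspension figures are named by those two intervals: 7–6.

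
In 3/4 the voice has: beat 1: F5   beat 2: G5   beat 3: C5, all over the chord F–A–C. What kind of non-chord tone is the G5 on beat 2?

The harmony at that moment is F major triad (F, A, C); G5 is not a chord tone.
It is approached by step up from F5 and left by leap down to C5.
Step in, leap out, on a weak beat — an escape tone.

Escape tone.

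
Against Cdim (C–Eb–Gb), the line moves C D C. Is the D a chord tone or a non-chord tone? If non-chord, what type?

Non-chord tone — a neighbor tone.

The harmony at that moment is C diminished triad (C, Eb, Gb); D is not a chord tone.
It is approached by step up from C and left by step down to C.
Step away and step back to the same note — a neighbor tone (upper neighbor).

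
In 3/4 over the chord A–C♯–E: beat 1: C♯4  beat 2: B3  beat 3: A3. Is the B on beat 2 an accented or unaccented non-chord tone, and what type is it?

The harmony at that moment is A major triad (A, C♯, E); B3 is not a chord tone.
It is approached by step down from C♯4 and left by step down to A3.
Step in, step out in the same direction — a passing tone.
It falls on a weak beat, so it is unaccented.

Unaccented passing tone.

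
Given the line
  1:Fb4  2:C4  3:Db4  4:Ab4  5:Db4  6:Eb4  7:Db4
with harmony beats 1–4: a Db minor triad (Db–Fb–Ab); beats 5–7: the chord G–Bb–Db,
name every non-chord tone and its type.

C4 (beat 2) — appoggiatura; Eb4 (beat 6) — neighbor tone.

The harmony at that moment is Db minor triad (Db, Fb, Ab); C4 is not a chord tone.
It is approached by leap down from Fb4 and left by step up to Db4.
Leap in, step out — an appoggiatura.
The harmony at that moment is G diminished triad (G, Bb, Db); Eb4 is not a chord tone.
It is approached by step up from Db4 and left by step down to Db4.
Step away and step back to the same note — a neighbor tone (upper neighbor).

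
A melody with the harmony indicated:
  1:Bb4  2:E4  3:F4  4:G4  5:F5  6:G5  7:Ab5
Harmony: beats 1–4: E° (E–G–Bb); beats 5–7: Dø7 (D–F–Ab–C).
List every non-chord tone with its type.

The harmony at that moment is E diminished triad (E, G, Bb); F4 is not a chord tone.
It is approached by step up from E4 and left by step up to G4.
Step in, step out in the same direction — a passing tone.
The harmony at that moment is D half-diminished seventh chord (D, F, Ab, C); G5 is not a chord tone.
It is approached by step up from F5 and left by step up to Ab5.
Step in, step out in the same direction — a passing tone.

F4 (beat 3) — passing tone; G5 (beat 6) — passing tone.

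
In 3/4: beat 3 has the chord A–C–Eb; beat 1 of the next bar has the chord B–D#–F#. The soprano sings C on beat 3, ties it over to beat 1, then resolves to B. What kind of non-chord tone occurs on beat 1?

The harmony at that moment is B major triad (B, D#, F#); C is not a chord tone.
It is held over (the same pitch as the preceding C) and left by step down to B.
Held over from the previous chord and resolving down by step — a suspension.

Suspension.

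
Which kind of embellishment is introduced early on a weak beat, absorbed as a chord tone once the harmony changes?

Approach: ahead of the chord change (typically by step), so it is dissonant against the current harmony. Departure: none — the same pitch is restated or held and is a chord tone of the new harmony.
Dissonant first, consonant once the harmony catches up: the note simply arrives early — an anticipation. (The reverse timing, consonant first and dissonant after the change, would be a suspension or retardation.)

Anticipation.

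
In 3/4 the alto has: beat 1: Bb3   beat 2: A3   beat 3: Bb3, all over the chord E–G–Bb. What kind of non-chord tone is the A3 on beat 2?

The harmony at that moment is E diminished triad (E, G, Bb); A3 is not a chord tone.
It is approached by step down from Bb3 and left by step up to Bb3.
Step away and step back to the same note — a neighbor tone (lower neighbor).

Lower neighbor tone.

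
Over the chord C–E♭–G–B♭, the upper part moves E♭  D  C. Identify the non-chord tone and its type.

D is a passing tone.

The harmony at that moment is C minor seventh chord (C, E♭, G, B♭); D is not a chord tone.
It is approached by step down from E♭ and left by step down to C.
Step in, step out in the same direction — a passing tone.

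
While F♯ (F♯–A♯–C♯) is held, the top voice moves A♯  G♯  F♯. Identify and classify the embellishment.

G♯ is a passing tone.

The harmony at that moment is F♯ major triad (F♯, A♯, C♯); G♯ is not a chord tone.
It is approached by step down from A♯ and left by step down to F♯.
Step in, step out in the same direction — a passing tone.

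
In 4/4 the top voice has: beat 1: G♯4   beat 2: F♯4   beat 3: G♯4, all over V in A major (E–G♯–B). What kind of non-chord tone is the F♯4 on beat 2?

The harmony at that moment is E major triad (E, G♯, B); F♯4 is not a chord tone.
It is approached by step down from G♯4 and left by step up to G♯4.
Step away and step back to the same note — a neighbor tone (lower neighbor).

Lower neighbor tone.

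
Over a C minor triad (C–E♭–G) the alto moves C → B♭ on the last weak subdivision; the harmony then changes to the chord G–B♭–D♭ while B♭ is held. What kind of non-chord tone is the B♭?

B♭ is an anticipation.

The harmony at that moment is C minor triad (C, E♭, G); B♭ is not a chord tone.
It is approached by step down from C and then sustained as the same pitch into the next harmony.
Arriving early and becoming a chord tone when the harmony changes — an anticipation.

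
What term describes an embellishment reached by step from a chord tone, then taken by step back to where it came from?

Neighbor tone.

Approach: by step. Departure: by step in the opposite direction, back to the starting pitch.
Stepwise on both sides but reversing to return to the same chord tone — a neighbor tone. (Had it continued onward in the same direction it would be a passing tone instead.)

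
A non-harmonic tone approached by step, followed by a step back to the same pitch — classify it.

Neighbor tone.

Approach: by step. Departure: by step in the opposite direction, back to the starting pitch.
Stepwise on both sides but reversing to return to the same chord tone — a neighbor tone. (Had it continued onward in the same direction it would be a passing tone instead.)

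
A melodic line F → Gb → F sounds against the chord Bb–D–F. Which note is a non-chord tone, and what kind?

The harmony at that moment is Bb major triad (Bb, D, F); Gb is not a chord tone.
It is approached by step up from F and left by step down to F.
Step away and step back to the same note — a neighbor tone (upper neighbor).

Gb is a neighbor tone.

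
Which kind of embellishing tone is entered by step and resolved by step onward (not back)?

Passing tone.

Approach: by step. Departure: by step, continuing in the same direction.
Stepwise on both sides with no change of direction means the note fills in the space between two different chord tones — a passing tone. (Had it turned back to its starting note it would be a neighbor tone instead.)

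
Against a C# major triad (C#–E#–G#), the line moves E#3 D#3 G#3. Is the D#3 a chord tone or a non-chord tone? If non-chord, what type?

The harmony at that moment is C# major triad (C#, E#, G#); D#3 is not a chord tone.
It is approached by step down from E#3 and left by leap up to G#3.
Step in, leap out — an escape tone.

Non-chord tone — an escape tone.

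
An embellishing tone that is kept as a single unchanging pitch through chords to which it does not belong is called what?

Pedal tone.

Approach: none. Departure: none — a single pitch is sustained while the chords change around it, passing through harmonies that do not contain it.
No melodic motion at all; the dissonance is created entirely by the moving harmonies against the stationary note — a pedal tone (pedal point).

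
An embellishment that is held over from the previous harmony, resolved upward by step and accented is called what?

Retardation.

Approach: by preparation — the pitch is first a chord tone, then held (tied or repeated) while the harmony changes under it. Departure: up by step. Metric position: strong.
A prepared dissonance that resolves upward by step — a retardation. (The same figure resolving downward would be a suspension.)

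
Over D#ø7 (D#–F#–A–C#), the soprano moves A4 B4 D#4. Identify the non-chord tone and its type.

B4 is an escape tone.

The harmony at that moment is D# half-diminished seventh chord (D#, F#, A, C#); B4 is not a chord tone.
It is approached by step up from A4 and left by leap down to D#4.
Step in, leap out — an escape tone.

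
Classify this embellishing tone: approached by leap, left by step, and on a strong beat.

Approach: by leap. Departure: by step. Metric position: strong.
Leap in, step out, in a metrically strong position — an appoggiatura. (It is the mirror image of the escape tone, which steps in and leaps out from a weak position.)

Appoggiatura.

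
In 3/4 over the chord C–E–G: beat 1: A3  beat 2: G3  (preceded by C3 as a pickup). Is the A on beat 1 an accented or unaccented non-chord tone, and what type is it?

The harmony at that moment is C major triad (C, E, G); A3 is not a chord tone.
It is approached by leap up from C3 and left by step down to G3.
Leap in, step out — an appoggiatura.
It falls on the downbeat, so it is accented.

Accented appoggiatura.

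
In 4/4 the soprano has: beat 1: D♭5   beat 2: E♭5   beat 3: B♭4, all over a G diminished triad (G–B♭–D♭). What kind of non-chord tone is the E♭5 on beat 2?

The harmony at that moment is G diminished triad (G, B♭, D♭); E♭5 is not a chord tone.
It is approached by step up from D♭5 and left by leap down to B♭4.
Step in, leap out, on a weak beat — an escape tone.

Escape tone.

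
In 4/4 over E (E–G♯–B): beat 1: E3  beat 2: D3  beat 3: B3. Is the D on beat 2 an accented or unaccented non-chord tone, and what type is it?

The harmony at that moment is E major triad (E, G♯, B); D3 is not a chord tone.
It is approached by step down from E3 and left by leap up to B3.
Step in, leap out — an escape tone.
It falls on a weak beat, so it is unaccented.

Unaccented escape tone.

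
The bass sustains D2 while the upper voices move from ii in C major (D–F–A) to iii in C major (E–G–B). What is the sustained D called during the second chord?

The harmony at that moment is E minor triad (E, G, B); D2 is not a chord tone.
It is held over (the same pitch as the preceding D2) and then sustained as the same pitch into the next harmony.
Sustained through a change of harmony — a pedal tone.

Pedal tone (pedal point).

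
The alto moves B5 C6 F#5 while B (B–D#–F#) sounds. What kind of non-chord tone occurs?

C6 is an escape tone.

The harmony at that moment is B major triad (B, D#, F#); C6 is not a chord tone.
It is approached by step up from B5 and left by leap down to F#5.
Step in, leap out — an escape tone.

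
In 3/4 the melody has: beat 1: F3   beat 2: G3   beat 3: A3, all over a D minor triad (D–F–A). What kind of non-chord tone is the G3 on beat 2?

The harmony at that moment is D minor triad (D, F, A); G3 is not a chord tone.
It is approached by step up from F3 and left by step up to A3.
Step in, step out in the same direction — a passing tone.

Passing tone.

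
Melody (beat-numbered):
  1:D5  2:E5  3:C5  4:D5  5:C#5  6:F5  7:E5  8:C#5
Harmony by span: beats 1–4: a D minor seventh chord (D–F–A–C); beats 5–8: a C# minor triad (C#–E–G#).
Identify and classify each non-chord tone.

The harmony at that moment is D minor seventh chord (D, F, A, C); E5 is not a chord tone.
It is approached by step up from D5 and left by leap down to C5.
Step in, leap out — an escape tone.
The harmony at that moment is C# minor triad (C#, E, G#); F5 is not a chord tone.
It is approached by leap up from C#5 and left by step down to E5.
Leap in, step out — an appoggiatura.

E5 (beat 2) — escape tone; F5 (beat 6) — appoggiatura.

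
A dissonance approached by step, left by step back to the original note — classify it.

Neighbor tone.

Approach: by step. Departure: by step in the opposite direction, back to the starting pitch.
Stepwise on both sides but reversing to return to the same chord tone — a neighbor tone. (Had it continued onward in the same direction it would be a passing tone instead.)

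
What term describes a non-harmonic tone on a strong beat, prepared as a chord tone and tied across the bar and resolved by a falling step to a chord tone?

Suspension.

Approach: by preparation — the pitch is first a chord tone, then held (tied or repeated) while the harmony changes under it. Departure: down by step. Metric position: strong.
A prepared dissonance that resolves downward by step — a suspension. (The same figure resolving upward would be a retardation.)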